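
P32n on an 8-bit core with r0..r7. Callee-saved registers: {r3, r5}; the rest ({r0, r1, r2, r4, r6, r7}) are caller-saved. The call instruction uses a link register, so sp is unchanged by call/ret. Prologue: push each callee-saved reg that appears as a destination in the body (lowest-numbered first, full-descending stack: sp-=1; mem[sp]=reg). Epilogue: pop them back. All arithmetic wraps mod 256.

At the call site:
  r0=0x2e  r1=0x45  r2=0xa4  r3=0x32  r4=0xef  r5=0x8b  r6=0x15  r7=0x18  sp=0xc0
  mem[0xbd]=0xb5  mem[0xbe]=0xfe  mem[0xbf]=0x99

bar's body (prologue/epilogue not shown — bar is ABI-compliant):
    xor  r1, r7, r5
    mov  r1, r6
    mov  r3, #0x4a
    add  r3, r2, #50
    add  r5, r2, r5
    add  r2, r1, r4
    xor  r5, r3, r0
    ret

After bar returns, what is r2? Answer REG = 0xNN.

prologue: push r3 → mem[0xbf]=0x32, sp=0xbf
prologue: push r5 → mem[0xbe]=0x8b, sp=0xbe
body[0] xor  r1, r7, r5 → r1=0x93
body[1] mov  r1, r6 → r1=0x15
body[2] mov  r3, #0x4a → r3=0x4a
body[3] add  r3, r2, #50 → r3=0xd6
body[4] add  r5, r2, r5 → r5=0x2f
body[5] add  r2, r1, r4 → r2=0x04
body[6] xor  r5, r3, r0 → r5=0xf8
epilogue: pop r5=0x8b, sp=0xbf
epilogue: pop r3=0x32, sp=0xc0
r2 is caller-saved → body value

REG = 0x04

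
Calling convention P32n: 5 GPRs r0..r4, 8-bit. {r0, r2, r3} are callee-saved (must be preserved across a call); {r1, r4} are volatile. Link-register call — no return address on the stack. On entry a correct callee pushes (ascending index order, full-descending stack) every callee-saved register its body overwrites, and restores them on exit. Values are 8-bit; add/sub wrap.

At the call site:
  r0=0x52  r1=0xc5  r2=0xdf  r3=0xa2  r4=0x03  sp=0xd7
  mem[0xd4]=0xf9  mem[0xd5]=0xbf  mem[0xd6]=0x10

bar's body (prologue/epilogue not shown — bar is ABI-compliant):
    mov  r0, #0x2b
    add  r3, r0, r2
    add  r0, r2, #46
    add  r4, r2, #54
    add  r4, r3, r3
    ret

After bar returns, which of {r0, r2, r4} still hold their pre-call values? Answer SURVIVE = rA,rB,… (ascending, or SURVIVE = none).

SURVIVE = r0,r2

prologue: push r0 -> mem[0xd6]=0x52, sp=0xd6
prologue: push r3 -> mem[0xd5]=0xa2, sp=0xd5
body[0] mov  r0, #0x2b -> r0=0x2b
body[1] add  r3, r0, r2 -> r3=0x0a
body[2] add  r0, r2, #46 -> r0=0x0d
body[3] add  r4, r2, #54 -> r4=0x15
body[4] add  r4, r3, r3 -> r4=0x14
epilogue: pop r3=0xa2, sp=0xd6
epilogue: pop r0=0x52, sp=0xd7
r0: callee-saved, written=True
r2: callee-saved, written=False
r4: caller-saved, written=True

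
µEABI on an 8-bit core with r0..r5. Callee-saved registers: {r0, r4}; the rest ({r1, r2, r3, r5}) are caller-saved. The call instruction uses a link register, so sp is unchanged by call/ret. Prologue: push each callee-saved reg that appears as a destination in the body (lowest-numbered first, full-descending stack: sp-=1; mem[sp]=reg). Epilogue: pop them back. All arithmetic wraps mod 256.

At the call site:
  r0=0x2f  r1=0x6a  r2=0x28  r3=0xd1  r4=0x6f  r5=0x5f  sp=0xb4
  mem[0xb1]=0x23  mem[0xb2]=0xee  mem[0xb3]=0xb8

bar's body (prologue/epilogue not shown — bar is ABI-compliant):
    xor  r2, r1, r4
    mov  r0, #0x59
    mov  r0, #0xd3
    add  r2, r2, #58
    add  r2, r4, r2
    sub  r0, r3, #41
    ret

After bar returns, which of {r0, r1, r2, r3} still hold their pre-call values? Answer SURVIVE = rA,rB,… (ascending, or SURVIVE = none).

prologue: push r0 → mem[0xb3]=0x2f, sp=0xb3
body[0] xor  r2, r1, r4 → r2=0x05
body[1] mov  r0, #0x59 → r0=0x59
body[2] mov  r0, #0xd3 → r0=0xd3
body[3] add  r2, r2, #58 → r2=0x3f
body[4] add  r2, r4, r2 → r2=0xae
body[5] sub  r0, r3, #41 → r0=0xa8
epilogue: pop r0=0x2f, sp=0xb4
r0: callee-saved, written=True
r1: caller-saved, written=False
r2: caller-saved, written=True
r3: caller-saved, written=False

SURVIVE = r0,r1,r3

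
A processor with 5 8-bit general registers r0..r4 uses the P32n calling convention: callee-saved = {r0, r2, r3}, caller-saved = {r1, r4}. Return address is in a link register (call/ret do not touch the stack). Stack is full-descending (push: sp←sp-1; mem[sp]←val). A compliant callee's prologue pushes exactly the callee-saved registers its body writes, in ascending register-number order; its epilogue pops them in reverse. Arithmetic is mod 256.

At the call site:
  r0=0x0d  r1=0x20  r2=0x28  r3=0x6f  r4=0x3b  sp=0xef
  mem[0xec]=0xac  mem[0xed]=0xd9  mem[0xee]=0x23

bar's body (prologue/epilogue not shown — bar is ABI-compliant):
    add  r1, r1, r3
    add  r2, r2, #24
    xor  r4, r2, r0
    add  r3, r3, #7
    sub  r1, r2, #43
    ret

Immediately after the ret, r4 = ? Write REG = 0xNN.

prologue: push r2 -> mem[0xee]=0x28, sp=0xee
prologue: push r3 -> mem[0xed]=0x6f, sp=0xed
body[0] add  r1, r1, r3 -> r1=0x8f
body[1] add  r2, r2, #24 -> r2=0x40
body[2] xor  r4, r2, r0 -> r4=0x4d
body[3] add  r3, r3, #7 -> r3=0x76
body[4] sub  r1, r2, #43 -> r1=0x15
epilogue: pop r3=0x6f, sp=0xee
epilogue: pop r2=0x28, sp=0xef
r4 is caller-saved -> body value

REG = 0x4d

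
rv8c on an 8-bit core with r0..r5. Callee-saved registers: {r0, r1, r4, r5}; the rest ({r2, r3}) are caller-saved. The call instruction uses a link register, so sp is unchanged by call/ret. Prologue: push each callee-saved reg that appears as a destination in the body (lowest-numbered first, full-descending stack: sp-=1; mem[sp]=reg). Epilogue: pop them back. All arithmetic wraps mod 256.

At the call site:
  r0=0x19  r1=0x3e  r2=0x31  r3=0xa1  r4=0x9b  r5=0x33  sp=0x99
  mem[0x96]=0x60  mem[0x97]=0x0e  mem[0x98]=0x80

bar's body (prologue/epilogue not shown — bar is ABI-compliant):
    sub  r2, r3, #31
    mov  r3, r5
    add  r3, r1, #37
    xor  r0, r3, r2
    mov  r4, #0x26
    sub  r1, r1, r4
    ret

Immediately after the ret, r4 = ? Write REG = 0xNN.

prologue: push r0 → mem[0x98]=0x19, sp=0x98
prologue: push r1 → mem[0x97]=0x3e, sp=0x97
prologue: push r4 → mem[0x96]=0x9b, sp=0x96
body[0] sub  r2, r3, #31 → r2=0x82
body[1] mov  r3, r5 → r3=0x33
body[2] add  r3, r1, #37 → r3=0x63
body[3] xor  r0, r3, r2 → r0=0xe1
body[4] mov  r4, #0x26 → r4=0x26
body[5] sub  r1, r1, r4 → r1=0x18
epilogue: pop r4=0x9b, sp=0x97
epilogue: pop r1=0x3e, sp=0x98
epilogue: pop r0=0x19, sp=0x99
r4 is callee-saved → restored

REG = 0x9b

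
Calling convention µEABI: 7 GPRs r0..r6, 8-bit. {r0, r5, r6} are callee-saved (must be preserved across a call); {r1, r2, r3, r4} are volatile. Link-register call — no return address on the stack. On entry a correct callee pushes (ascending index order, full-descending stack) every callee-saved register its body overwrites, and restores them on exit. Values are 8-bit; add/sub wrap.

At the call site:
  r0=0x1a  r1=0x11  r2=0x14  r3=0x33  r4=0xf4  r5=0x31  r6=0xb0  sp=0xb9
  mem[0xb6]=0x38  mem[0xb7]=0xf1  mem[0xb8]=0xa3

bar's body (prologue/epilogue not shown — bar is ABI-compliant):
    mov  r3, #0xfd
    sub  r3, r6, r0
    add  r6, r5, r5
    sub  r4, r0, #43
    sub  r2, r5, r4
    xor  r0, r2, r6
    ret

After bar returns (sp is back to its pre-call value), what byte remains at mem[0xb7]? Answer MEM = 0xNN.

MEM = 0xb0

prologue: push r0 → mem[0xb8]=0x1a, sp=0xb8
prologue: push r6 → mem[0xb7]=0xb0, sp=0xb7
body[0] mov  r3, #0xfd → r3=0xfd
body[1] sub  r3, r6, r0 → r3=0x96
body[2] add  r6, r5, r5 → r6=0x62
body[3] sub  r4, r0, #43 → r4=0xef
body[4] sub  r2, r5, r4 → r2=0x42
body[5] xor  r0, r2, r6 → r0=0x20
epilogue: pop r6=0xb0, sp=0xb8
epilogue: pop r0=0x1a, sp=0xb9
prologue pushed ['r0', 'r6'] at ['0xb8', '0xb7']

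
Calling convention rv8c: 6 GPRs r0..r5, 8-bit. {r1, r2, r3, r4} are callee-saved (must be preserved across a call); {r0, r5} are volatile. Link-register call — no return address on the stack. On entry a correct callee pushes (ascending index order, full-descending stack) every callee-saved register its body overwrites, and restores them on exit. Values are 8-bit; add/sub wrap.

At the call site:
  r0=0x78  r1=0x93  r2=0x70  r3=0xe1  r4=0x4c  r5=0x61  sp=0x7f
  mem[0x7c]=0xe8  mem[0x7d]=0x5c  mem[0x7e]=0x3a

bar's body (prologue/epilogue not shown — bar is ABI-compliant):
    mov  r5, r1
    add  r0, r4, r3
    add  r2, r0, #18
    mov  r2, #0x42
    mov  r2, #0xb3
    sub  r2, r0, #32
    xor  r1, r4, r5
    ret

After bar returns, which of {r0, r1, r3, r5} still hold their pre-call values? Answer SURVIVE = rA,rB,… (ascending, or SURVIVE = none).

prologue: push r1 -> mem[0x7e]=0x93, sp=0x7e
prologue: push r2 -> mem[0x7d]=0x70, sp=0x7d
body[0] mov  r5, r1 -> r5=0x93
body[1] add  r0, r4, r3 -> r0=0x2d
body[2] add  r2, r0, #18 -> r2=0x3f
body[3] mov  r2, #0x42 -> r2=0x42
body[4] mov  r2, #0xb3 -> r2=0xb3
body[5] sub  r2, r0, #32 -> r2=0x0d
body[6] xor  r1, r4, r5 -> r1=0xdf
epilogue: pop r2=0x70, sp=0x7e
epilogue: pop r1=0x93, sp=0x7f
r0: caller-saved, written=True
r1: callee-saved, written=True
r3: callee-saved, written=False
r5: caller-saved, written=True

SURVIVE = r1,r3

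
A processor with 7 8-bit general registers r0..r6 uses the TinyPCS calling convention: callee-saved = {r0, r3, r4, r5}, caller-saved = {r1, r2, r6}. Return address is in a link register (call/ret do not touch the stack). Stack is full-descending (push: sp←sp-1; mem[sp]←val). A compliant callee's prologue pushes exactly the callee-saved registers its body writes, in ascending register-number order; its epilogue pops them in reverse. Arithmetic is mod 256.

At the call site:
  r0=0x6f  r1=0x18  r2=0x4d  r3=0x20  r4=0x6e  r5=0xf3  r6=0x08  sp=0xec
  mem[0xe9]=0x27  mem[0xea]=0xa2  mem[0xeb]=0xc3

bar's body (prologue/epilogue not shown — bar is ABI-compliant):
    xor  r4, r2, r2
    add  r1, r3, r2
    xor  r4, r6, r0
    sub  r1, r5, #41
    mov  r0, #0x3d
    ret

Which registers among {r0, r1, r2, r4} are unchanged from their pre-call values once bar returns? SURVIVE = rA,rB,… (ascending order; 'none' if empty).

prologue: push r0 -> mem[0xeb]=0x6f, sp=0xeb
prologue: push r4 -> mem[0xea]=0x6e, sp=0xea
body[0] xor  r4, r2, r2 -> r4=0x00
body[1] add  r1, r3, r2 -> r1=0x6d
body[2] xor  r4, r6, r0 -> r4=0x67
body[3] sub  r1, r5, #41 -> r1=0xca
body[4] mov  r0, #0x3d -> r0=0x3d
epilogue: pop r4=0x6e, sp=0xeb
epilogue: pop r0=0x6f, sp=0xec
r0: callee-saved, written=True
r1: caller-saved, written=True
r2: caller-saved, written=False
r4: callee-saved, written=True

SURVIVE = r0,r2,r4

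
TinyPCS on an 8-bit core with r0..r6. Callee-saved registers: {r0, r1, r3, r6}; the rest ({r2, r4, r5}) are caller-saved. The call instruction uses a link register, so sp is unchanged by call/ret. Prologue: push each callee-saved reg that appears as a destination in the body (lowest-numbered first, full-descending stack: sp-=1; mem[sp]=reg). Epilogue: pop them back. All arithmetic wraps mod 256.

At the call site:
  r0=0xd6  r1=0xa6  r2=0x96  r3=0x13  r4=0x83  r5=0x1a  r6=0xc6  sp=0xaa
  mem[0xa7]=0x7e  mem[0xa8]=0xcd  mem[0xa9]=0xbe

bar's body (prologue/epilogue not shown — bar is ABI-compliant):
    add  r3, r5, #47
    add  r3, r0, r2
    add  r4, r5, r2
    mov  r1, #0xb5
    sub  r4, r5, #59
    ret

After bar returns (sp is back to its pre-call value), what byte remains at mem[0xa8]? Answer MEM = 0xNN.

MEM = 0x13

prologue: push r1 -> mem[0xa9]=0xa6, sp=0xa9
prologue: push r3 -> mem[0xa8]=0x13, sp=0xa8
body[0] add  r3, r5, #47 -> r3=0x49
body[1] add  r3, r0, r2 -> r3=0x6c
body[2] add  r4, r5, r2 -> r4=0xb0
body[3] mov  r1, #0xb5 -> r1=0xb5
body[4] sub  r4, r5, #59 -> r4=0xdf
epilogue: pop r3=0x13, sp=0xa9
epilogue: pop r1=0xa6, sp=0xaa
prologue pushed ['r1', 'r3'] at ['0xa9', '0xa8']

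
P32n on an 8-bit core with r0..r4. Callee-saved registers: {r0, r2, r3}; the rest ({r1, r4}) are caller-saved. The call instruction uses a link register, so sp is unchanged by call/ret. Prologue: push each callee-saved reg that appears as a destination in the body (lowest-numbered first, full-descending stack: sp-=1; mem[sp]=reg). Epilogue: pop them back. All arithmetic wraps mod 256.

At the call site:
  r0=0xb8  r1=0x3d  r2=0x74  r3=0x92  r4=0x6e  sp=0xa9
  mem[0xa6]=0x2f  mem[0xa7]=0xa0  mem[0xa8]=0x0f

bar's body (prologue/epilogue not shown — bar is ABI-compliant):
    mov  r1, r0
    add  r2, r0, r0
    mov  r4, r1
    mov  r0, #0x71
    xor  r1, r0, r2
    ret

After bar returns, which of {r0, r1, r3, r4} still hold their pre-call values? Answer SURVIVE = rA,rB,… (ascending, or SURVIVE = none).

prologue: push r0 → mem[0xa8]=0xb8, sp=0xa8
prologue: push r2 → mem[0xa7]=0x74, sp=0xa7
body[0] mov  r1, r0 → r1=0xb8
body[1] add  r2, r0, r0 → r2=0x70
body[2] mov  r4, r1 → r4=0xb8
body[3] mov  r0, #0x71 → r0=0x71
body[4] xor  r1, r0, r2 → r1=0x01
epilogue: pop r2=0x74, sp=0xa8
epilogue: pop r0=0xb8, sp=0xa9
r0: callee-saved, written=True
r1: caller-saved, written=True
r3: callee-saved, written=False
r4: caller-saved, written=True

SURVIVE = r0,r3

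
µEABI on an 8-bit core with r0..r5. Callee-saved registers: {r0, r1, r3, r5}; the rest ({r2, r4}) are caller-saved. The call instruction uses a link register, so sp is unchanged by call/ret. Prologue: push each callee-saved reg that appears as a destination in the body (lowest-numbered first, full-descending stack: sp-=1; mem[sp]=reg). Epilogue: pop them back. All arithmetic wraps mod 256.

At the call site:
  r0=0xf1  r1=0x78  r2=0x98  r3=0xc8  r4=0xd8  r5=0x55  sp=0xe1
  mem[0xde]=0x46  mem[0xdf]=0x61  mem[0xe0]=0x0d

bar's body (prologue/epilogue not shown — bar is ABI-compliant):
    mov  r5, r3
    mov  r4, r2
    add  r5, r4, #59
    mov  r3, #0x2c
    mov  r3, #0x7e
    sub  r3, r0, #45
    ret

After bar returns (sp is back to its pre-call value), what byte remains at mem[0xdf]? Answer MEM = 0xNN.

prologue: push r3 -> mem[0xe0]=0xc8, sp=0xe0
prologue: push r5 -> mem[0xdf]=0x55, sp=0xdf
body[0] mov  r5, r3 -> r5=0xc8
body[1] mov  r4, r2 -> r4=0x98
body[2] add  r5, r4, #59 -> r5=0xd3
body[3] mov  r3, #0x2c -> r3=0x2c
body[4] mov  r3, #0x7e -> r3=0x7e
body[5] sub  r3, r0, #45 -> r3=0xc4
epilogue: pop r5=0x55, sp=0xe0
epilogue: pop r3=0xc8, sp=0xe1
prologue pushed ['r3', 'r5'] at ['0xe0', '0xdf']

MEM = 0x55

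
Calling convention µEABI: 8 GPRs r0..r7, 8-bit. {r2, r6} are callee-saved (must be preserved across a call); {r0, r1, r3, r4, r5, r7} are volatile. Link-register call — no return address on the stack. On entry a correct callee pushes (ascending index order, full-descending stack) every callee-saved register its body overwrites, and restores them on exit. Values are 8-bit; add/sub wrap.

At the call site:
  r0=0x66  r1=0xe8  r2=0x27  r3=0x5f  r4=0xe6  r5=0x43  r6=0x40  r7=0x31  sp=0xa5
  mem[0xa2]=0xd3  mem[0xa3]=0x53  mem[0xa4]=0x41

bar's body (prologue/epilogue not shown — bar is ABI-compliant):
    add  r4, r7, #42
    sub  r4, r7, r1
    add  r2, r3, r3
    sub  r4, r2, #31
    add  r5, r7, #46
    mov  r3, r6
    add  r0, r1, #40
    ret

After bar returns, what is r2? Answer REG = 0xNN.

prologue: push r2 → mem[0xa4]=0x27, sp=0xa4
body[0] add  r4, r7, #42 → r4=0x5b
body[1] sub  r4, r7, r1 → r4=0x49
body[2] add  r2, r3, r3 → r2=0xbe
body[3] sub  r4, r2, #31 → r4=0x9f
body[4] add  r5, r7, #46 → r5=0x5f
body[5] mov  r3, r6 → r3=0x40
body[6] add  r0, r1, #40 → r0=0x10
epilogue: pop r2=0x27, sp=0xa5
r2 is callee-saved → restored

REG = 0x27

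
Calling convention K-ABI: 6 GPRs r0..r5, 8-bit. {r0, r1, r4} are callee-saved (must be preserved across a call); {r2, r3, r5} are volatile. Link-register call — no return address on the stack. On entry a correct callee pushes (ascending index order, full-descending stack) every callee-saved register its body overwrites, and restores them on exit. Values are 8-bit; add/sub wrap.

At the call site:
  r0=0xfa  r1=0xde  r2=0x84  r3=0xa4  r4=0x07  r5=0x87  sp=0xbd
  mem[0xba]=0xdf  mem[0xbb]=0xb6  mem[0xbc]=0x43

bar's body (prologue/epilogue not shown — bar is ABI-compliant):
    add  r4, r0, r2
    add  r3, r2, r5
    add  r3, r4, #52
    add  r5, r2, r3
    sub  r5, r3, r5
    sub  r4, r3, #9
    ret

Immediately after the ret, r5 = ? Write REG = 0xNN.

prologue: push r4 → mem[0xbc]=0x07, sp=0xbc
body[0] add  r4, r0, r2 → r4=0x7e
body[1] add  r3, r2, r5 → r3=0x0b
body[2] add  r3, r4, #52 → r3=0xb2
body[3] add  r5, r2, r3 → r5=0x36
body[4] sub  r5, r3, r5 → r5=0x7c
body[5] sub  r4, r3, #9 → r4=0xa9
epilogue: pop r4=0x07, sp=0xbd
r5 is caller-saved → body value

REG = 0x7c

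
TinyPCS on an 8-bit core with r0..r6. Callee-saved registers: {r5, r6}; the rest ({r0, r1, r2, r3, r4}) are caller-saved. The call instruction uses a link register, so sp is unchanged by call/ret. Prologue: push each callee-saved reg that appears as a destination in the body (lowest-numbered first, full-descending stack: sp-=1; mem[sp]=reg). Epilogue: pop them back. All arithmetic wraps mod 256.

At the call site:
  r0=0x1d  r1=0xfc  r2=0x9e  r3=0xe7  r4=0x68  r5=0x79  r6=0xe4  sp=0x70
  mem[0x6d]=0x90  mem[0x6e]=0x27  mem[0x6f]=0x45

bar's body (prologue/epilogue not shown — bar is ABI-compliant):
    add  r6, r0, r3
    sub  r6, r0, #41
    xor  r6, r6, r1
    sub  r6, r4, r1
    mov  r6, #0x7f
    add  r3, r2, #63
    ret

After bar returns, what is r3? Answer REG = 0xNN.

prologue: push r6 -> mem[0x6f]=0xe4, sp=0x6f
body[0] add  r6, r0, r3 -> r6=0x04
body[1] sub  r6, r0, #41 -> r6=0xf4
body[2] xor  r6, r6, r1 -> r6=0x08
body[3] sub  r6, r4, r1 -> r6=0x6c
body[4] mov  r6, #0x7f -> r6=0x7f
body[5] add  r3, r2, #63 -> r3=0xdd
epilogue: pop r6=0xe4, sp=0x70
r3 is caller-saved -> body value

REG = 0xdd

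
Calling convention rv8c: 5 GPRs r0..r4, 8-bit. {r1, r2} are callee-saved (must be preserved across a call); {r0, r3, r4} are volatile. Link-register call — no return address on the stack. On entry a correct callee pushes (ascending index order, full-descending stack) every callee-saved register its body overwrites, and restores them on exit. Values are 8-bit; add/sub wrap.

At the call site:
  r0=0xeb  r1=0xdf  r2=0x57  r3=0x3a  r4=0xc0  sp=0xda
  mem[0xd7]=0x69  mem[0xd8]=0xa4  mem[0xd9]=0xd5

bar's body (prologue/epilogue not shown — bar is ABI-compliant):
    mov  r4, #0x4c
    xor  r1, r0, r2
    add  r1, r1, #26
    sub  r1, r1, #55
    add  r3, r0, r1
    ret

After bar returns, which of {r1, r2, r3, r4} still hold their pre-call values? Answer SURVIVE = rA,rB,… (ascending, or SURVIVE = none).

prologue: push r1 → mem[0xd9]=0xdf, sp=0xd9
body[0] mov  r4, #0x4c → r4=0x4c
body[1] xor  r1, r0, r2 → r1=0xbc
body[2] add  r1, r1, #26 → r1=0xd6
body[3] sub  r1, r1, #55 → r1=0x9f
body[4] add  r3, r0, r1 → r3=0x8a
epilogue: pop r1=0xdf, sp=0xda
r1: callee-saved, written=True
r2: callee-saved, written=False
r3: caller-saved, written=True
r4: caller-saved, written=True

SURVIVE = r1,r2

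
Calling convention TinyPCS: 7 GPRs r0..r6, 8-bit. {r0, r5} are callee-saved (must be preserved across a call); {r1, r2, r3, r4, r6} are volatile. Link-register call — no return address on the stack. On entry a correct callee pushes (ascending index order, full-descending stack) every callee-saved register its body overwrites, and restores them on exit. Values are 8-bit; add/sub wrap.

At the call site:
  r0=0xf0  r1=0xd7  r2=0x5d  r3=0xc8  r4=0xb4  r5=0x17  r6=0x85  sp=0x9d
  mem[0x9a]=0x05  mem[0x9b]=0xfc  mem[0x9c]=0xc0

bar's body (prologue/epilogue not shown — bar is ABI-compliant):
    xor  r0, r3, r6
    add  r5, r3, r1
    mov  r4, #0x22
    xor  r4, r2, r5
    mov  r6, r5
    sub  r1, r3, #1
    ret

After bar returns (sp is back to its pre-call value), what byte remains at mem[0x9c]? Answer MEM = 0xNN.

MEM = 0xf0

prologue: push r0 → mem[0x9c]=0xf0, sp=0x9c
prologue: push r5 → mem[0x9b]=0x17, sp=0x9b
body[0] xor  r0, r3, r6 → r0=0x4d
body[1] add  r5, r3, r1 → r5=0x9f
body[2] mov  r4, #0x22 → r4=0x22
body[3] xor  r4, r2, r5 → r4=0xc2
body[4] mov  r6, r5 → r6=0x9f
body[5] sub  r1, r3, #1 → r1=0xc7
epilogue: pop r5=0x17, sp=0x9c
epilogue: pop r0=0xf0, sp=0x9d
prologue pushed ['r0', 'r5'] at ['0x9c', '0x9b']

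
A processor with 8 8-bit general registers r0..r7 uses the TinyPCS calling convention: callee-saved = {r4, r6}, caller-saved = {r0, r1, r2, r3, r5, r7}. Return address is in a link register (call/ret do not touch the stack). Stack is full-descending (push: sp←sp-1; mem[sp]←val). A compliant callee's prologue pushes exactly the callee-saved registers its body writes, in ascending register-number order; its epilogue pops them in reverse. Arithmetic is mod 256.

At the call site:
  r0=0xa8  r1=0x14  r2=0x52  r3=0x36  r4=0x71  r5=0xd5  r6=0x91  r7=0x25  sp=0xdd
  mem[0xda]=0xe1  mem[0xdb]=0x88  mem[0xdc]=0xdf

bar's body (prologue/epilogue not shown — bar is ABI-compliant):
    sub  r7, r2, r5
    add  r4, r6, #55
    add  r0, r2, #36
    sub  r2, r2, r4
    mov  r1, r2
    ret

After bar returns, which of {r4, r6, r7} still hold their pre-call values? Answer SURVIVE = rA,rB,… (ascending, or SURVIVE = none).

prologue: push r4 → mem[0xdc]=0x71, sp=0xdc
body[0] sub  r7, r2, r5 → r7=0x7d
body[1] add  r4, r6, #55 → r4=0xc8
body[2] add  r0, r2, #36 → r0=0x76
body[3] sub  r2, r2, r4 → r2=0x8a
body[4] mov  r1, r2 → r1=0x8a
epilogue: pop r4=0x71, sp=0xdd
r4: callee-saved, written=True
r6: callee-saved, written=False
r7: caller-saved, written=True

SURVIVE = r4,r6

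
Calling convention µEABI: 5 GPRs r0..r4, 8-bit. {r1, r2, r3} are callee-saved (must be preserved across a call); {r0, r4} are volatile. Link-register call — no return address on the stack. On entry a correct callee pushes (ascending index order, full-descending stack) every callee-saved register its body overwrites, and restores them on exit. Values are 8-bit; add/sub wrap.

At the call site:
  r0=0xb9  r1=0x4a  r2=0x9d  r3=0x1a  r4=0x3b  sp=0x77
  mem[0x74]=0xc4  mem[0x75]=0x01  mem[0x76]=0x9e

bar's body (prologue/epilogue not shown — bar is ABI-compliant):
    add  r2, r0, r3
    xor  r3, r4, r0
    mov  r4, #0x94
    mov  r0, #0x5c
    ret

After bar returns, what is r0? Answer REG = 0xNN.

REG = 0x5c

prologue: push r2 -> mem[0x76]=0x9d, sp=0x76
prologue: push r3 -> mem[0x75]=0x1a, sp=0x75
body[0] add  r2, r0, r3 -> r2=0xd3
body[1] xor  r3, r4, r0 -> r3=0x82
body[2] mov  r4, #0x94 -> r4=0x94
body[3] mov  r0, #0x5c -> r0=0x5c
epilogue: pop r3=0x1a, sp=0x76
epilogue: pop r2=0x9d, sp=0x77
r0 is caller-saved -> body value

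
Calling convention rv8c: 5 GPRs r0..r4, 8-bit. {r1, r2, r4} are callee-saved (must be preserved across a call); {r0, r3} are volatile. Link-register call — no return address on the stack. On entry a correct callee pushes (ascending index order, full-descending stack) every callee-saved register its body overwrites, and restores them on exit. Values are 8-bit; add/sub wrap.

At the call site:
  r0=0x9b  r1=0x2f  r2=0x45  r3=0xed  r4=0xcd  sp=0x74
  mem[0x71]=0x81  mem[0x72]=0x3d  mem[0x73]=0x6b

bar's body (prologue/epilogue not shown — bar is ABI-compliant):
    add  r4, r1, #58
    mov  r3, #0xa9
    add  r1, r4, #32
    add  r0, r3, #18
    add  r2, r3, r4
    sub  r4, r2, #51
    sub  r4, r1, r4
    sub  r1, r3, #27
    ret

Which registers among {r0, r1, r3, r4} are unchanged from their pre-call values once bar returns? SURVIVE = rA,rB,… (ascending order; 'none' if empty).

prologue: push r1 → mem[0x73]=0x2f, sp=0x73
prologue: push r2 → mem[0x72]=0x45, sp=0x72
prologue: push r4 → mem[0x71]=0xcd, sp=0x71
body[0] add  r4, r1, #58 → r4=0x69
body[1] mov  r3, #0xa9 → r3=0xa9
body[2] add  r1, r4, #32 → r1=0x89
body[3] add  r0, r3, #18 → r0=0xbb
body[4] add  r2, r3, r4 → r2=0x12
body[5] sub  r4, r2, #51 → r4=0xdf
body[6] sub  r4, r1, r4 → r4=0xaa
body[7] sub  r1, r3, #27 → r1=0x8e
epilogue: pop r4=0xcd, sp=0x72
epilogue: pop r2=0x45, sp=0x73
epilogue: pop r1=0x2f, sp=0x74
r0: caller-saved, written=True
r1: callee-saved, written=True
r3: caller-saved, written=True
r4: callee-saved, written=True

SURVIVE = r1,r4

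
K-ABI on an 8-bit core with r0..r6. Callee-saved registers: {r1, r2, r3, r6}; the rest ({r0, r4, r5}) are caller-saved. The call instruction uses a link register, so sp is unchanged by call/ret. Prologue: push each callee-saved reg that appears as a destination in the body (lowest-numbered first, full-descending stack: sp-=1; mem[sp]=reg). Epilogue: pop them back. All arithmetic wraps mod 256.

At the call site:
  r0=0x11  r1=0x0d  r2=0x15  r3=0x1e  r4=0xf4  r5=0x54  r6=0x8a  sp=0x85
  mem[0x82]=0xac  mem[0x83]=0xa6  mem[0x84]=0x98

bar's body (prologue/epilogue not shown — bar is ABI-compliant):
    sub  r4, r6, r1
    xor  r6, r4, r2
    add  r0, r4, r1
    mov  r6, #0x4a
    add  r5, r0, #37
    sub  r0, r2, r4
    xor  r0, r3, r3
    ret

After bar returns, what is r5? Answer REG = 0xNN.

REG = 0xaf

prologue: push r6 -> mem[0x84]=0x8a, sp=0x84
body[0] sub  r4, r6, r1 -> r4=0x7d
body[1] xor  r6, r4, r2 -> r6=0x68
body[2] add  r0, r4, r1 -> r0=0x8a
body[3] mov  r6, #0x4a -> r6=0x4a
body[4] add  r5, r0, #37 -> r5=0xaf
body[5] sub  r0, r2, r4 -> r0=0x98
body[6] xor  r0, r3, r3 -> r0=0x00
epilogue: pop r6=0x8a, sp=0x85
r5 is caller-saved -> body value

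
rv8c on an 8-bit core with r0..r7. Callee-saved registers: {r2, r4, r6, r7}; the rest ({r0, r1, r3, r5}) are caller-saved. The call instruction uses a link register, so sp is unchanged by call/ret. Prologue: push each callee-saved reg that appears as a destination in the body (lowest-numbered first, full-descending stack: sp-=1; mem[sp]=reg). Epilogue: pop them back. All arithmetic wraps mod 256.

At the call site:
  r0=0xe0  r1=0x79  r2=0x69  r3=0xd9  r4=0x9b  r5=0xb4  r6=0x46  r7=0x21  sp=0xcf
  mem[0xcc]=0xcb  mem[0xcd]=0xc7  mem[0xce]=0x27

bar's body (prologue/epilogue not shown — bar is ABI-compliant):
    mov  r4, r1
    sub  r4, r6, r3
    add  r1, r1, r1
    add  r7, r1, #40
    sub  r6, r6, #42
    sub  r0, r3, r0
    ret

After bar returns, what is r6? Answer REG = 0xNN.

prologue: push r4 -> mem[0xce]=0x9b, sp=0xce
prologue: push r6 -> mem[0xcd]=0x46, sp=0xcd
prologue: push r7 -> mem[0xcc]=0x21, sp=0xcc
body[0] mov  r4, r1 -> r4=0x79
body[1] sub  r4, r6, r3 -> r4=0x6d
body[2] add  r1, r1, r1 -> r1=0xf2
body[3] add  r7, r1, #40 -> r7=0x1a
body[4] sub  r6, r6, #42 -> r6=0x1c
body[5] sub  r0, r3, r0 -> r0=0xf9
epilogue: pop r7=0x21, sp=0xcd
epilogue: pop r6=0x46, sp=0xce
epilogue: pop r4=0x9b, sp=0xcf
r6 is callee-saved -> restored

REG = 0x46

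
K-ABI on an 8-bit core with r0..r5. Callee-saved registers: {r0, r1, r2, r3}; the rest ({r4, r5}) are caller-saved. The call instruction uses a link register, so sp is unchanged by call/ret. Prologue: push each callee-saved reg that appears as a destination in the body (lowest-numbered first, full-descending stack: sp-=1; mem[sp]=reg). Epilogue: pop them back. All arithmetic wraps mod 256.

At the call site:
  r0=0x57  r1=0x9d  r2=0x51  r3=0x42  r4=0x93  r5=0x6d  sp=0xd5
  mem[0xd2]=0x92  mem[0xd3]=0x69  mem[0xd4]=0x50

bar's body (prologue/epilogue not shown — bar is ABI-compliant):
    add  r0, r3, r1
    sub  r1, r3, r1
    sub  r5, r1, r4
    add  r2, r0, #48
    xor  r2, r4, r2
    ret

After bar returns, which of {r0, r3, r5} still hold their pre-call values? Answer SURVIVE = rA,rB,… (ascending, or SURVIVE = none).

prologue: push r0 -> mem[0xd4]=0x57, sp=0xd4
prologue: push r1 -> mem[0xd3]=0x9d, sp=0xd3
prologue: push r2 -> mem[0xd2]=0x51, sp=0xd2
body[0] add  r0, r3, r1 -> r0=0xdf
body[1] sub  r1, r3, r1 -> r1=0xa5
body[2] sub  r5, r1, r4 -> r5=0x12
body[3] add  r2, r0, #48 -> r2=0x0f
body[4] xor  r2, r4, r2 -> r2=0x9c
epilogue: pop r2=0x51, sp=0xd3
epilogue: pop r1=0x9d, sp=0xd4
epilogue: pop r0=0x57, sp=0xd5
r0: callee-saved, written=True
r3: callee-saved, written=False
r5: caller-saved, written=True

SURVIVE = r0,r3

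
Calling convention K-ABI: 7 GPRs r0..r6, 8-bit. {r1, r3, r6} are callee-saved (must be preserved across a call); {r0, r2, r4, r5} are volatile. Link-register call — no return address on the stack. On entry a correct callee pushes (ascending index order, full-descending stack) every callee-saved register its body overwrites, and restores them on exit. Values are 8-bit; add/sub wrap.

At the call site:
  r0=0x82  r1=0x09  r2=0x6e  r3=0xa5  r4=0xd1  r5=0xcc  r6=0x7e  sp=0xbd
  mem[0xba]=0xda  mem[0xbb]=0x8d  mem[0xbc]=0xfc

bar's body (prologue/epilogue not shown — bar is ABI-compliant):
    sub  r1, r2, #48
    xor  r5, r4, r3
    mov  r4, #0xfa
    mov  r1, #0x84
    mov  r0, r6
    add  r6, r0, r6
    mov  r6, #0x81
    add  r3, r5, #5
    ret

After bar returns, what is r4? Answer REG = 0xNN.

prologue: push r1 -> mem[0xbc]=0x09, sp=0xbc
prologue: push r3 -> mem[0xbb]=0xa5, sp=0xbb
prologue: push r6 -> mem[0xba]=0x7e, sp=0xba
body[0] sub  r1, r2, #48 -> r1=0x3e
body[1] xor  r5, r4, r3 -> r5=0x74
body[2] mov  r4, #0xfa -> r4=0xfa
body[3] mov  r1, #0x84 -> r1=0x84
body[4] mov  r0, r6 -> r0=0x7e
body[5] add  r6, r0, r6 -> r6=0xfc
body[6] mov  r6, #0x81 -> r6=0x81
body[7] add  r3, r5, #5 -> r3=0x79
epilogue: pop r6=0x7e, sp=0xbb
epilogue: pop r3=0xa5, sp=0xbc
epilogue: pop r1=0x09, sp=0xbd
r4 is caller-saved -> body value

REG = 0xfa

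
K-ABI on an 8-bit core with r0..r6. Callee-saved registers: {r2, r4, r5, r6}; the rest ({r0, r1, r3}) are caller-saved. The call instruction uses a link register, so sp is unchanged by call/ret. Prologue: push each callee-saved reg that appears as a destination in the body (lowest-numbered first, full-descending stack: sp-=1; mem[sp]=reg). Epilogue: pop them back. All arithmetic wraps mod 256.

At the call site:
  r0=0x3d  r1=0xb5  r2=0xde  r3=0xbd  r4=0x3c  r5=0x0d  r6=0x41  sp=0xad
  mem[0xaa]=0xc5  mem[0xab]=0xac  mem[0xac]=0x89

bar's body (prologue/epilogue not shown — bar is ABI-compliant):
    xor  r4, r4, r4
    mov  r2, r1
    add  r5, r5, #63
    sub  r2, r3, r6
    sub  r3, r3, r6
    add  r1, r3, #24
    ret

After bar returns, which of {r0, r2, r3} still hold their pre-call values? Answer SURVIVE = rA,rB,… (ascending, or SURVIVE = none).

SURVIVE = r0,r2

prologue: push r2 → mem[0xac]=0xde, sp=0xac
prologue: push r4 → mem[0xab]=0x3c, sp=0xab
prologue: push r5 → mem[0xaa]=0x0d, sp=0xaa
body[0] xor  r4, r4, r4 → r4=0x00
body[1] mov  r2, r1 → r2=0xb5
body[2] add  r5, r5, #63 → r5=0x4c
body[3] sub  r2, r3, r6 → r2=0x7c
body[4] sub  r3, r3, r6 → r3=0x7c
body[5] add  r1, r3, #24 → r1=0x94
epilogue: pop r5=0x0d, sp=0xab
epilogue: pop r4=0x3c, sp=0xac
epilogue: pop r2=0xde, sp=0xad
r0: caller-saved, written=False
r2: callee-saved, written=True
r3: caller-saved, written=True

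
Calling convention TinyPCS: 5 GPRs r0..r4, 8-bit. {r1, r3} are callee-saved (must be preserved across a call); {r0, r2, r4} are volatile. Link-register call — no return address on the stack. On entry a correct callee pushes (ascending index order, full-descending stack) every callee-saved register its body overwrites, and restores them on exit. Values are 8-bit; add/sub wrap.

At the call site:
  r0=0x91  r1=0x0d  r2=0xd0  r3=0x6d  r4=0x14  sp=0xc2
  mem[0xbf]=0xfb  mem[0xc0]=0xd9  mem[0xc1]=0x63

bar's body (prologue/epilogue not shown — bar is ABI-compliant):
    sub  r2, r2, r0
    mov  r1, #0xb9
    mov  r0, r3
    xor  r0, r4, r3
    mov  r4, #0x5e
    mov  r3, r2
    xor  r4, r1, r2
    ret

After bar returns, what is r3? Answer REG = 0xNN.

REG = 0x6d

prologue: push r1 -> mem[0xc1]=0x0d, sp=0xc1
prologue: push r3 -> mem[0xc0]=0x6d, sp=0xc0
body[0] sub  r2, r2, r0 -> r2=0x3f
body[1] mov  r1, #0xb9 -> r1=0xb9
body[2] mov  r0, r3 -> r0=0x6d
body[3] xor  r0, r4, r3 -> r0=0x79
body[4] mov  r4, #0x5e -> r4=0x5e
body[5] mov  r3, r2 -> r3=0x3f
body[6] xor  r4, r1, r2 -> r4=0x86
epilogue: pop r3=0x6d, sp=0xc1
epilogue: pop r1=0x0d, sp=0xc2
r3 is callee-saved -> restored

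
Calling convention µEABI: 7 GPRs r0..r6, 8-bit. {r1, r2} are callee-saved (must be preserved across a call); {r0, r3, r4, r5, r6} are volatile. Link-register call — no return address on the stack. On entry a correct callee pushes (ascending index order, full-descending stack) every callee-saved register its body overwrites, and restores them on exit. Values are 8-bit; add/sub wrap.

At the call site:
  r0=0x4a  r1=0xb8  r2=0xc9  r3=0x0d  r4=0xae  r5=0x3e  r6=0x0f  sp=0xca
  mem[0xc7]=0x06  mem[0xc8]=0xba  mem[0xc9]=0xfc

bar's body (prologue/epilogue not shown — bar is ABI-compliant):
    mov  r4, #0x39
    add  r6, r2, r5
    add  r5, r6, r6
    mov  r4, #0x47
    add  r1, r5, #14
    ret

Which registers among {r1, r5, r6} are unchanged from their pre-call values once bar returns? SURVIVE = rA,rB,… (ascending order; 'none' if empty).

prologue: push r1 -> mem[0xc9]=0xb8, sp=0xc9
body[0] mov  r4, #0x39 -> r4=0x39
body[1] add  r6, r2, r5 -> r6=0x07
body[2] add  r5, r6, r6 -> r5=0x0e
body[3] mov  r4, #0x47 -> r4=0x47
body[4] add  r1, r5, #14 -> r1=0x1c
epilogue: pop r1=0xb8, sp=0xca
r1: callee-saved, written=True
r5: caller-saved, written=True
r6: caller-saved, written=True

SURVIVE = r1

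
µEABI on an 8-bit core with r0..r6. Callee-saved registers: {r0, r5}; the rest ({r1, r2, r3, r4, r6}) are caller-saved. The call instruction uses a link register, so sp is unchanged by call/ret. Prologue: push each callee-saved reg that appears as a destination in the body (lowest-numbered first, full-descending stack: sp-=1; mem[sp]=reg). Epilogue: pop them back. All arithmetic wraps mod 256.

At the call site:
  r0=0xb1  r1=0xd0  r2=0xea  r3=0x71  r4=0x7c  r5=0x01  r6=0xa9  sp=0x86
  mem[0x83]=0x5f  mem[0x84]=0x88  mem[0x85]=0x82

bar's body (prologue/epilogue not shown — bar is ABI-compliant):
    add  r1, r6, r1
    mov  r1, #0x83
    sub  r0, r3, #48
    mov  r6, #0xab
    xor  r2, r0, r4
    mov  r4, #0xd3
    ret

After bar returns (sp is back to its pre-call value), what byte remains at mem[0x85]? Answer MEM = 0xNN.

MEM = 0xb1

prologue: push r0 -> mem[0x85]=0xb1, sp=0x85
body[0] add  r1, r6, r1 -> r1=0x79
body[1] mov  r1, #0x83 -> r1=0x83
body[2] sub  r0, r3, #48 -> r0=0x41
body[3] mov  r6, #0xab -> r6=0xab
body[4] xor  r2, r0, r4 -> r2=0x3d
body[5] mov  r4, #0xd3 -> r4=0xd3
epilogue: pop r0=0xb1, sp=0x86
prologue pushed ['r0'] at ['0x85']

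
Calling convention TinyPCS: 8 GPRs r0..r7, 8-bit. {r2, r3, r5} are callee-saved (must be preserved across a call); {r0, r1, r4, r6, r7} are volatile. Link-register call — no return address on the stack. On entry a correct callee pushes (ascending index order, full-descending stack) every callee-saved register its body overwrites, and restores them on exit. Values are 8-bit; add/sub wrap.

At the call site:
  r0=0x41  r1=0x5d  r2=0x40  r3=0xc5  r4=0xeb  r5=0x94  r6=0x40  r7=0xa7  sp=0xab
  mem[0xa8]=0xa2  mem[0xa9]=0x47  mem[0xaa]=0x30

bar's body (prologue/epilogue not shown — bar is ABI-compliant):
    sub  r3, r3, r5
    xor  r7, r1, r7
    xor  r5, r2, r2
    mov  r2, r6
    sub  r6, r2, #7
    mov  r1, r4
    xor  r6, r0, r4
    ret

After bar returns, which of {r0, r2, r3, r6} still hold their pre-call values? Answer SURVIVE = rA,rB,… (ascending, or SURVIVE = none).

SURVIVE = r0,r2,r3

prologue: push r2 → mem[0xaa]=0x40, sp=0xaa
prologue: push r3 → mem[0xa9]=0xc5, sp=0xa9
prologue: push r5 → mem[0xa8]=0x94, sp=0xa8
body[0] sub  r3, r3, r5 → r3=0x31
body[1] xor  r7, r1, r7 → r7=0xfa
body[2] xor  r5, r2, r2 → r5=0x00
body[3] mov  r2, r6 → r2=0x40
body[4] sub  r6, r2, #7 → r6=0x39
body[5] mov  r1, r4 → r1=0xeb
body[6] xor  r6, r0, r4 → r6=0xaa
epilogue: pop r5=0x94, sp=0xa9
epilogue: pop r3=0xc5, sp=0xaa
epilogue: pop r2=0x40, sp=0xab
r0: caller-saved, written=False
r2: callee-saved, written=True
r3: callee-saved, written=True
r6: caller-saved, written=True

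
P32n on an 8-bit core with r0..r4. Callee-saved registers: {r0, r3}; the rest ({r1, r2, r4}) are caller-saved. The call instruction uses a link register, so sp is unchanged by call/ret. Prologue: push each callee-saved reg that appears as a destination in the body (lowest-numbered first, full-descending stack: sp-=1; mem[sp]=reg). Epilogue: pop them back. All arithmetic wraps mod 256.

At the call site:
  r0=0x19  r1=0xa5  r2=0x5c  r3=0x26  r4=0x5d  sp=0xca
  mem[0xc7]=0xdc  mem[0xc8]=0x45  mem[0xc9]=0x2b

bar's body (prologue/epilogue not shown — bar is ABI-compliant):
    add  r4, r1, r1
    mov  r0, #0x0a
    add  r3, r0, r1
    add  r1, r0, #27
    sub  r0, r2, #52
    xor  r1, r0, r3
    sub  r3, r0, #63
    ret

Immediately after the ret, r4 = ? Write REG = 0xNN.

REG = 0x4a

prologue: push r0 → mem[0xc9]=0x19, sp=0xc9
prologue: push r3 → mem[0xc8]=0x26, sp=0xc8
body[0] add  r4, r1, r1 → r4=0x4a
body[1] mov  r0, #0x0a → r0=0x0a
body[2] add  r3, r0, r1 → r3=0xaf
body[3] add  r1, r0, #27 → r1=0x25
body[4] sub  r0, r2, #52 → r0=0x28
body[5] xor  r1, r0, r3 → r1=0x87
body[6] sub  r3, r0, #63 → r3=0xe9
epilogue: pop r3=0x26, sp=0xc9
epilogue: pop r0=0x19, sp=0xca
r4 is caller-saved → body value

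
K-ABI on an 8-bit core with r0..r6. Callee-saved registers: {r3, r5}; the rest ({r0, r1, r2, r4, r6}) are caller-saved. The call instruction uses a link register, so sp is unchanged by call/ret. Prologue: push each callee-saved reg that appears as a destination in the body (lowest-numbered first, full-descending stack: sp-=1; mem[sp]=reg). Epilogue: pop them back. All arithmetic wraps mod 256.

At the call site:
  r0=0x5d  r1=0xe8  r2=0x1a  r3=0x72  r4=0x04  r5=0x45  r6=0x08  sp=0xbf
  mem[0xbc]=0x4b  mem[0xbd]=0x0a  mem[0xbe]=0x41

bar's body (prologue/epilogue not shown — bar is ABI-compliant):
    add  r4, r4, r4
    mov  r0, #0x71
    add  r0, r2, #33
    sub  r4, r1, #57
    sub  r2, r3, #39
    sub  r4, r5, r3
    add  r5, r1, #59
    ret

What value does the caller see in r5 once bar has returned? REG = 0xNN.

REG = 0x45

prologue: push r5 → mem[0xbe]=0x45, sp=0xbe
body[0] add  r4, r4, r4 → r4=0x08
body[1] mov  r0, #0x71 → r0=0x71
body[2] add  r0, r2, #33 → r0=0x3b
body[3] sub  r4, r1, #57 → r4=0xaf
body[4] sub  r2, r3, #39 → r2=0x4b
body[5] sub  r4, r5, r3 → r4=0xd3
body[6] add  r5, r1, #59 → r5=0x23
epilogue: pop r5=0x45, sp=0xbf
r5 is callee-saved → restored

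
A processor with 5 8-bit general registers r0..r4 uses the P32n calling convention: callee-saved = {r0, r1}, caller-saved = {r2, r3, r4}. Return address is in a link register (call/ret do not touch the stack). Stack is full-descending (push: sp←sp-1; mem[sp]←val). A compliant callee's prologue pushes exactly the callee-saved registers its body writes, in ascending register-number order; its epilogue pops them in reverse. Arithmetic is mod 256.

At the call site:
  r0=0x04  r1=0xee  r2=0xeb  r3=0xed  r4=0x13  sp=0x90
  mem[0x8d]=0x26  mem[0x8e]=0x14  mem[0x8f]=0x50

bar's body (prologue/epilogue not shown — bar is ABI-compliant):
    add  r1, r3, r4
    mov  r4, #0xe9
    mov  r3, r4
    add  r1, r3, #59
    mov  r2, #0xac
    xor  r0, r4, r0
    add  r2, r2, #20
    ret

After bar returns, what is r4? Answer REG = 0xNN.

REG = 0xe9

prologue: push r0 → mem[0x8f]=0x04, sp=0x8f
prologue: push r1 → mem[0x8e]=0xee, sp=0x8e
body[0] add  r1, r3, r4 → r1=0x00
body[1] mov  r4, #0xe9 → r4=0xe9
body[2] mov  r3, r4 → r3=0xe9
body[3] add  r1, r3, #59 → r1=0x24
body[4] mov  r2, #0xac → r2=0xac
body[5] xor  r0, r4, r0 → r0=0xed
body[6] add  r2, r2, #20 → r2=0xc0
epilogue: pop r1=0xee, sp=0x8f
epilogue: pop r0=0x04, sp=0x90
r4 is caller-saved → body value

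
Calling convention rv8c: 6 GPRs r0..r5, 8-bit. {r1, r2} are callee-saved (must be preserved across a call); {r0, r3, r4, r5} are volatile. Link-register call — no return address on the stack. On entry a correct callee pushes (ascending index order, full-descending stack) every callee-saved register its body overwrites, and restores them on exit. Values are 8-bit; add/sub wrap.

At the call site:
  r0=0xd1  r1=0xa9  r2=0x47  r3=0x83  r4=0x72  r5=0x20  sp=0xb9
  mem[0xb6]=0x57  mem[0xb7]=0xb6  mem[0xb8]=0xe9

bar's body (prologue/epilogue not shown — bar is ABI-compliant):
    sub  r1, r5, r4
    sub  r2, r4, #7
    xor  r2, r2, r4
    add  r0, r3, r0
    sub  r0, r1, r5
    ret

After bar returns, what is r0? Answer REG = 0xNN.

REG = 0x8e

prologue: push r1 → mem[0xb8]=0xa9, sp=0xb8
prologue: push r2 → mem[0xb7]=0x47, sp=0xb7
body[0] sub  r1, r5, r4 → r1=0xae
body[1] sub  r2, r4, #7 → r2=0x6b
body[2] xor  r2, r2, r4 → r2=0x19
body[3] add  r0, r3, r0 → r0=0x54
body[4] sub  r0, r1, r5 → r0=0x8e
epilogue: pop r2=0x47, sp=0xb8
epilogue: pop r1=0xa9, sp=0xb9
r0 is caller-saved → body value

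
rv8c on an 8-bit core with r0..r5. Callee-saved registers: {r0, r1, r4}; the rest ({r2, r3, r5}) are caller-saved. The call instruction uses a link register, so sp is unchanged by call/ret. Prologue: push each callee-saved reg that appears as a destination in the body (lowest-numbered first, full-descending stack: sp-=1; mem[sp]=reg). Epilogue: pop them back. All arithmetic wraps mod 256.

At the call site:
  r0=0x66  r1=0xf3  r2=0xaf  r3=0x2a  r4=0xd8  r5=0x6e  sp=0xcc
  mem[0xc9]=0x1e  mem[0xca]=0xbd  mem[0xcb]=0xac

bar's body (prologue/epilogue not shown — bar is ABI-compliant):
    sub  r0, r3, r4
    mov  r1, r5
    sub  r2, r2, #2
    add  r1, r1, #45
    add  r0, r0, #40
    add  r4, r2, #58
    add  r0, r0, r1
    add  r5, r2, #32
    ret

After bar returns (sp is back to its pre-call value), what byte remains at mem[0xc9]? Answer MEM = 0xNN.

prologue: push r0 → mem[0xcb]=0x66, sp=0xcb
prologue: push r1 → mem[0xca]=0xf3, sp=0xca
prologue: push r4 → mem[0xc9]=0xd8, sp=0xc9
body[0] sub  r0, r3, r4 → r0=0x52
body[1] mov  r1, r5 → r1=0x6e
body[2] sub  r2, r2, #2 → r2=0xad
body[3] add  r1, r1, #45 → r1=0x9b
body[4] add  r0, r0, #40 → r0=0x7a
body[5] add  r4, r2, #58 → r4=0xe7
body[6] add  r0, r0, r1 → r0=0x15
body[7] add  r5, r2, #32 → r5=0xcd
epilogue: pop r4=0xd8, sp=0xca
epilogue: pop r1=0xf3, sp=0xcb
epilogue: pop r0=0x66, sp=0xcc
prologue pushed ['r0', 'r1', 'r4'] at ['0xcb', '0xca', '0xc9']

MEM = 0xd8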